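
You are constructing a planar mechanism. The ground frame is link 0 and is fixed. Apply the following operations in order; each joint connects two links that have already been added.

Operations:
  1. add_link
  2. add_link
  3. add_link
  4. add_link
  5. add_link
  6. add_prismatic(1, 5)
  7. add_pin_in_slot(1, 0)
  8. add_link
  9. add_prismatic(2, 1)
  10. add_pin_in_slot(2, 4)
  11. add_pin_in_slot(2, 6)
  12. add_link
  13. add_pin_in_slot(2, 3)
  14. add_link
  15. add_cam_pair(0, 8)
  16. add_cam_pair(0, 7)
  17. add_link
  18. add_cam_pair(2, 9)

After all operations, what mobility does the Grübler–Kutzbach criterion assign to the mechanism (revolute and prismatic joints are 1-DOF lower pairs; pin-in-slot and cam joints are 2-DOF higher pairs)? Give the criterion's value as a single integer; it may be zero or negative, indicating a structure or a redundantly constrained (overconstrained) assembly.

ground; <1,0,0>
#1 <2,0,0>
#2 <3,0,0>
#3 <4,0,0>
#4 <5,0,0>
#5 <6,0,0>
P:1↔5 J1 <6,1,0>
PS:1↔0 J2 <6,1,1>
#6 <7,1,1>
P:2↔1 J1 <7,2,1>
PS:2↔4 J2 <7,2,2>
PS:2↔6 J2 <7,2,3>
#7 <8,2,3>
PS:2↔3 J2 <8,2,4>
#8 <9,2,4>
C:0↔8 J2 <9,2,5>
C:0↔7 J2 <9,2,6>
#9 <10,2,6>
C:2↔9 J2 <10,2,7>
3×9 − 2×2 − 1×7 = 16

M = 16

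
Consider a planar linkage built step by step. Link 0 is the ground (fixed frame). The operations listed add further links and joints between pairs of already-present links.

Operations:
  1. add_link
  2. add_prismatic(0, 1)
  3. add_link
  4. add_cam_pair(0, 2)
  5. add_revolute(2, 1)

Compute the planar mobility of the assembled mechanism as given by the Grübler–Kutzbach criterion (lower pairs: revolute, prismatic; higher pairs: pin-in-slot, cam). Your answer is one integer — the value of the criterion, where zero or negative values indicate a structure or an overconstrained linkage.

(L,J1,J2)=(1,0,0); link0 fixed
link1: (2,0,0)
P 0-1 [J1]: (2,1,0)
link2: (3,1,0)
C 0-2 [J2]: (3,1,1)
R 2-1 [J1]: (3,2,1)
Grübler: 3·2 − 2·2 − 1 = 1

M = 1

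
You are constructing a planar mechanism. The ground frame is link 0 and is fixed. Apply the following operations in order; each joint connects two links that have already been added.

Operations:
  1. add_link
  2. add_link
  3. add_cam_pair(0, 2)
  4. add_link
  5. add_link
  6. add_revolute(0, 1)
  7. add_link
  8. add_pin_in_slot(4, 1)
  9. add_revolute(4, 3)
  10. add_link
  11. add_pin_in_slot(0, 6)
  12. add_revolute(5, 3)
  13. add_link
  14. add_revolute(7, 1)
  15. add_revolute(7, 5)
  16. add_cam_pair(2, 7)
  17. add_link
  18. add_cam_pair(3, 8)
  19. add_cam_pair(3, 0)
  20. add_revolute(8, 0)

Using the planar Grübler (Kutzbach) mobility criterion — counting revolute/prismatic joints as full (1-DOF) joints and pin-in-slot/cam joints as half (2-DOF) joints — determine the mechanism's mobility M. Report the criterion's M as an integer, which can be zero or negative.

M = 6

(L,J1,J2)=(1,0,0); link0 fixed
link1: (2,0,0)
link2: (3,0,0)
C 0-2 [J2]: (3,0,1)
link3: (4,0,1)
link4: (5,0,1)
R 0-1 [J1]: (5,1,1)
link5: (6,1,1)
PS 4-1 [J2]: (6,1,2)
R 4-3 [J1]: (6,2,2)
link6: (7,2,2)
PS 0-6 [J2]: (7,2,3)
R 5-3 [J1]: (7,3,3)
link7: (8,3,3)
R 7-1 [J1]: (8,4,3)
R 7-5 [J1]: (8,5,3)
C 2-7 [J2]: (8,5,4)
link8: (9,5,4)
C 3-8 [J2]: (9,5,5)
C 3-0 [J2]: (9,5,6)
R 8-0 [J1]: (9,6,6)
Grübler: 3·8 − 2·6 − 6 = 6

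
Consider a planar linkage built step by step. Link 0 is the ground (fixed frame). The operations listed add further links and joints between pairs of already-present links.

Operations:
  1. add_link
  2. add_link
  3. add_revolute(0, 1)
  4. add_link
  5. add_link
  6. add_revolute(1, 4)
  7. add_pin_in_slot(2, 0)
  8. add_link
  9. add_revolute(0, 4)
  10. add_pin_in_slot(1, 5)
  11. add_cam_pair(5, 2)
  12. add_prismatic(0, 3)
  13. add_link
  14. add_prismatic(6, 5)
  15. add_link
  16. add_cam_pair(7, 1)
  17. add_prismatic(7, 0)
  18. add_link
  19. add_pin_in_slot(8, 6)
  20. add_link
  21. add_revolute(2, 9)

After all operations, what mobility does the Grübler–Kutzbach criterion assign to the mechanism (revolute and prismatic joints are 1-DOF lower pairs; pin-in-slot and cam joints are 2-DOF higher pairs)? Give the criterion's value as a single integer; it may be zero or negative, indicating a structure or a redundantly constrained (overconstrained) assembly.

M = 8

link 0 = ground. State L|J1|J2 = 1|0|0
+link1  2|0|0
+link2  3|0|0
R(0,1) f=1→J1  3|1|0
+link3  4|1|0
+link4  5|1|0
R(1,4) f=1→J1  5|2|0
PS(2,0) f=2→J2  5|2|1
+link5  6|2|1
R(0,4) f=1→J1  6|3|1
PS(1,5) f=2→J2  6|3|2
C(5,2) f=2→J2  6|3|3
P(0,3) f=1→J1  6|4|3
+link6  7|4|3
P(6,5) f=1→J1  7|5|3
+link7  8|5|3
C(7,1) f=2→J2  8|5|4
P(7,0) f=1→J1  8|6|4
+link8  9|6|4
PS(8,6) f=2→J2  9|6|5
+link9  10|6|5
R(2,9) f=1→J1  10|7|5
M = 3(10−1)−2·7−5 = 27−14−5 = 8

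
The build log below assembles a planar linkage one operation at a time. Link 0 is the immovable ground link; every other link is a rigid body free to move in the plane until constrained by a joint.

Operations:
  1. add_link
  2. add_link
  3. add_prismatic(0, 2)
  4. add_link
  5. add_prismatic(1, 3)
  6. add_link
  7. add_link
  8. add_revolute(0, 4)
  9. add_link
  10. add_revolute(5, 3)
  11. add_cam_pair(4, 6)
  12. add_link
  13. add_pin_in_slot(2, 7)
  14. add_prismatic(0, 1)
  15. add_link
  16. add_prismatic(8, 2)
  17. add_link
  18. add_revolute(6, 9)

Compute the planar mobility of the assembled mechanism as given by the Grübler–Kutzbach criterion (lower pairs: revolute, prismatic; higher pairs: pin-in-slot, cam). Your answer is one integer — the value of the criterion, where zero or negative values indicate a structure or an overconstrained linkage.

M = 11

L=1 J1=0 J2=0
add link → L=2 J1=0 J2=0
add link → L=3 J1=0 J2=0
P@0,2 dof=1 J1 → L=3 J1=1 J2=0
add link → L=4 J1=1 J2=0
P@1,3 dof=1 J1 → L=4 J1=2 J2=0
add link → L=5 J1=2 J2=0
add link → L=6 J1=2 J2=0
R@0,4 dof=1 J1 → L=6 J1=3 J2=0
add link → L=7 J1=3 J2=0
R@5,3 dof=1 J1 → L=7 J1=4 J2=0
C@4,6 dof=2 J2 → L=7 J1=4 J2=1
add link → L=8 J1=4 J2=1
PS@2,7 dof=2 J2 → L=8 J1=4 J2=2
P@0,1 dof=1 J1 → L=8 J1=5 J2=2
add link → L=9 J1=5 J2=2
P@8,2 dof=1 J1 → L=9 J1=6 J2=2
add link → L=10 J1=6 J2=2
R@6,9 dof=1 J1 → L=10 J1=7 J2=2
M=3(L−1)−2J1−J2=3·9−2·7−2=11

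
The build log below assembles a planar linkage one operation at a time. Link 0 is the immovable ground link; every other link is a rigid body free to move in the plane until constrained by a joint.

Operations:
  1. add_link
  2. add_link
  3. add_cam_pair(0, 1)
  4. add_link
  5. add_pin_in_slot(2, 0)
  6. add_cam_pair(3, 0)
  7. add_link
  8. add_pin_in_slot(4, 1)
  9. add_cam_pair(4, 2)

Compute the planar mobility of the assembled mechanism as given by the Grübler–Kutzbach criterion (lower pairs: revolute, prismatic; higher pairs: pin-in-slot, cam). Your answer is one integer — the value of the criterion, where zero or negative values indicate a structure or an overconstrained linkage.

M = 7

ground; <1,0,0>
#1 <2,0,0>
#2 <3,0,0>
C:0↔1 J2 <3,0,1>
#3 <4,0,1>
PS:2↔0 J2 <4,0,2>
C:3↔0 J2 <4,0,3>
#4 <5,0,3>
PS:4↔1 J2 <5,0,4>
C:4↔2 J2 <5,0,5>
3×4 − 2×0 − 1×5 = 7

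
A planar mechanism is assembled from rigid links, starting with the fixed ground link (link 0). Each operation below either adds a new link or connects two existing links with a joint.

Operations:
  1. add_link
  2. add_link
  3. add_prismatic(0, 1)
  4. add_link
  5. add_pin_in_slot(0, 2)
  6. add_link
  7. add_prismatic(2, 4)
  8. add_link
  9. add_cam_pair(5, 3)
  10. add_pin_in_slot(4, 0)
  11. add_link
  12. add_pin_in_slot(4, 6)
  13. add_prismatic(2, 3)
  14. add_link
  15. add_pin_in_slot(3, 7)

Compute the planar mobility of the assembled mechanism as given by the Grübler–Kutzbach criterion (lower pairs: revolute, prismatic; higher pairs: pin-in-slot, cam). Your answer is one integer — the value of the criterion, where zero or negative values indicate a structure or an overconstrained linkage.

(L,J1,J2)=(1,0,0); link0 fixed
link1: (2,0,0)
link2: (3,0,0)
P 0-1 [J1]: (3,1,0)
link3: (4,1,0)
PS 0-2 [J2]: (4,1,1)
link4: (5,1,1)
P 2-4 [J1]: (5,2,1)
link5: (6,2,1)
C 5-3 [J2]: (6,2,2)
PS 4-0 [J2]: (6,2,3)
link6: (7,2,3)
PS 4-6 [J2]: (7,2,4)
P 2-3 [J1]: (7,3,4)
link7: (8,3,4)
PS 3-7 [J2]: (8,3,5)
Grübler: 3·7 − 2·3 − 5 = 10

M = 10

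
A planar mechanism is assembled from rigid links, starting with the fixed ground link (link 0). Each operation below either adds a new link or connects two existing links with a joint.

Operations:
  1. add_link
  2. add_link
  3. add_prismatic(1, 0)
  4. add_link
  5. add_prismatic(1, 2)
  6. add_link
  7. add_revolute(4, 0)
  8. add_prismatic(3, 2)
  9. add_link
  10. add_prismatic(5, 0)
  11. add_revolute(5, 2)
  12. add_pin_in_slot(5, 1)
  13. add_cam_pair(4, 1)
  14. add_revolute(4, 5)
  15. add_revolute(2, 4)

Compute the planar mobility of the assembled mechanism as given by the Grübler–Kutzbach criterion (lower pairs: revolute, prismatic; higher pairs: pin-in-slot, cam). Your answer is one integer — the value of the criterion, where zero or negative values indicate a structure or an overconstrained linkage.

ground; <1,0,0>
#1 <2,0,0>
#2 <3,0,0>
P:1↔0 J1 <3,1,0>
#3 <4,1,0>
P:1↔2 J1 <4,2,0>
#4 <5,2,0>
R:4↔0 J1 <5,3,0>
P:3↔2 J1 <5,4,0>
#5 <6,4,0>
P:5↔0 J1 <6,5,0>
R:5↔2 J1 <6,6,0>
PS:5↔1 J2 <6,6,1>
C:4↔1 J2 <6,6,2>
R:4↔5 J1 <6,7,2>
R:2↔4 J1 <6,8,2>
3×5 − 2×8 − 1×2 = -3

M = -3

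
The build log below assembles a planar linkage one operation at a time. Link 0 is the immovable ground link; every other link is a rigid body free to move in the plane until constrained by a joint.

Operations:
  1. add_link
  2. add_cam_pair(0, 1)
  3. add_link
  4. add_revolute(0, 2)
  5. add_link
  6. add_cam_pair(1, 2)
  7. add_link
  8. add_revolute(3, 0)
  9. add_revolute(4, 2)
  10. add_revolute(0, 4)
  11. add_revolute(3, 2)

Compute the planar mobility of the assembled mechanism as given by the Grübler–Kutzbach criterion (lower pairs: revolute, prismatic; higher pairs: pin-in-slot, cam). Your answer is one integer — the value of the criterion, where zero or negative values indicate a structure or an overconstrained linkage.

M = 0

[1;0;0] (link 0 is ground)
L+ [2;0;0]
C(0,1)∈J2 [2;0;1]
L+ [3;0;1]
R(0,2)∈J1 [3;1;1]
L+ [4;1;1]
C(1,2)∈J2 [4;1;2]
L+ [5;1;2]
R(3,0)∈J1 [5;2;2]
R(4,2)∈J1 [5;3;2]
R(0,4)∈J1 [5;4;2]
R(3,2)∈J1 [5;5;2]
mobility = 12 − 10 − 2 = 0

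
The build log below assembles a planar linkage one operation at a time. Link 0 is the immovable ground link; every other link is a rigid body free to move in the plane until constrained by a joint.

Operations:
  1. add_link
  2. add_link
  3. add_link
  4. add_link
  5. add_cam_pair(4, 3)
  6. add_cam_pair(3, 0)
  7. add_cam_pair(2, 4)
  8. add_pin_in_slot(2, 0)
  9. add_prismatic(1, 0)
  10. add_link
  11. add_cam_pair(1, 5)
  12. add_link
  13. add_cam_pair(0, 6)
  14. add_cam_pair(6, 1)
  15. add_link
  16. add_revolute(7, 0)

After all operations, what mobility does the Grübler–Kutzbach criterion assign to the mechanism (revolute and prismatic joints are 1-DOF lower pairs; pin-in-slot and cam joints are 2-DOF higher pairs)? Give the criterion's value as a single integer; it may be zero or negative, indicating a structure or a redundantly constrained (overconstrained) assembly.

M = 10

[1;0;0] (link 0 is ground)
L+ [2;0;0]
L+ [3;0;0]
L+ [4;0;0]
L+ [5;0;0]
C(4,3)∈J2 [5;0;1]
C(3,0)∈J2 [5;0;2]
C(2,4)∈J2 [5;0;3]
PS(2,0)∈J2 [5;0;4]
P(1,0)∈J1 [5;1;4]
L+ [6;1;4]
C(1,5)∈J2 [6;1;5]
L+ [7;1;5]
C(0,6)∈J2 [7;1;6]
C(6,1)∈J2 [7;1;7]
L+ [8;1;7]
R(7,0)∈J1 [8;2;7]
mobility = 21 − 4 − 7 = 10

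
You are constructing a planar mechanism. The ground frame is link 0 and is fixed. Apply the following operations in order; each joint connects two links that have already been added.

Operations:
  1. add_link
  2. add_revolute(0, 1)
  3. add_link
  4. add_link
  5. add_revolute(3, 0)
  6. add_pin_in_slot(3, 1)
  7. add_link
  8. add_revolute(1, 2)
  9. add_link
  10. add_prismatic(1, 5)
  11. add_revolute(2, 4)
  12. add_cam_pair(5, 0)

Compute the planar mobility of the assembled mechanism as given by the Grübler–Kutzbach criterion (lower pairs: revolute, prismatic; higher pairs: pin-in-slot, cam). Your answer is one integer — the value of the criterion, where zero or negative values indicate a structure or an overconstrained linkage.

M = 3

(L,J1,J2)=(1,0,0); link0 fixed
link1: (2,0,0)
R 0-1 [J1]: (2,1,0)
link2: (3,1,0)
link3: (4,1,0)
R 3-0 [J1]: (4,2,0)
PS 3-1 [J2]: (4,2,1)
link4: (5,2,1)
R 1-2 [J1]: (5,3,1)
link5: (6,3,1)
P 1-5 [J1]: (6,4,1)
R 2-4 [J1]: (6,5,1)
C 5-0 [J2]: (6,5,2)
Grübler: 3·5 − 2·5 − 2 = 3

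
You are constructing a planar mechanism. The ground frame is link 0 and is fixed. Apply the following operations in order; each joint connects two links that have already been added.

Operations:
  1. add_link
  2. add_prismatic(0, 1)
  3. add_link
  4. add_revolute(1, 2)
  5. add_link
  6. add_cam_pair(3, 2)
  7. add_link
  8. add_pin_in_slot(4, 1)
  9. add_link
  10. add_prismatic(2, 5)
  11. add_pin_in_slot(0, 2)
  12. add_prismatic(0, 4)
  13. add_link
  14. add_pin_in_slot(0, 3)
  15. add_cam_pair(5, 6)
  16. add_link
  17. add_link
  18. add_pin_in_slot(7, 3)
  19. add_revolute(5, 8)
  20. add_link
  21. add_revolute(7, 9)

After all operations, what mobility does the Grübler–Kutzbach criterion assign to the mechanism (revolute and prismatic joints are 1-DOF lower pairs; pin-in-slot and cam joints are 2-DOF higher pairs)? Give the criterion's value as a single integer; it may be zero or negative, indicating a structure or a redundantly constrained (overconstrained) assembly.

[1;0;0] (link 0 is ground)
L+ [2;0;0]
P(0,1)∈J1 [2;1;0]
L+ [3;1;0]
R(1,2)∈J1 [3;2;0]
L+ [4;2;0]
C(3,2)∈J2 [4;2;1]
L+ [5;2;1]
PS(4,1)∈J2 [5;2;2]
L+ [6;2;2]
P(2,5)∈J1 [6;3;2]
PS(0,2)∈J2 [6;3;3]
P(0,4)∈J1 [6;4;3]
L+ [7;4;3]
PS(0,3)∈J2 [7;4;4]
C(5,6)∈J2 [7;4;5]
L+ [8;4;5]
L+ [9;4;5]
PS(7,3)∈J2 [9;4;6]
R(5,8)∈J1 [9;5;6]
L+ [10;5;6]
R(7,9)∈J1 [10;6;6]
mobility = 27 − 12 − 6 = 9

M = 9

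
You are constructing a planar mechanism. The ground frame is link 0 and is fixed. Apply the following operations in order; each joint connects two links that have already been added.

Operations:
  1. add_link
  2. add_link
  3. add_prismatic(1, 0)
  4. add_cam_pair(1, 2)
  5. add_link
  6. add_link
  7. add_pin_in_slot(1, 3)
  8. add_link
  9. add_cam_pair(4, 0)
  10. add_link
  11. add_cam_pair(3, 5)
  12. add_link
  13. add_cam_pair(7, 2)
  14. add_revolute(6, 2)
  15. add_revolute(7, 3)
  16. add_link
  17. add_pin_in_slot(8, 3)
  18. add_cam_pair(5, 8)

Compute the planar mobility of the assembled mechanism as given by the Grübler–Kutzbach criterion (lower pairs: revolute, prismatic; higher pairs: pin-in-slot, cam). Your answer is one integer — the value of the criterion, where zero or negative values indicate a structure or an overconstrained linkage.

[1;0;0] (link 0 is ground)
L+ [2;0;0]
L+ [3;0;0]
P(1,0)∈J1 [3;1;0]
C(1,2)∈J2 [3;1;1]
L+ [4;1;1]
L+ [5;1;1]
PS(1,3)∈J2 [5;1;2]
L+ [6;1;2]
C(4,0)∈J2 [6;1;3]
L+ [7;1;3]
C(3,5)∈J2 [7;1;4]
L+ [8;1;4]
C(7,2)∈J2 [8;1;5]
R(6,2)∈J1 [8;2;5]
R(7,3)∈J1 [8;3;5]
L+ [9;3;5]
PS(8,3)∈J2 [9;3;6]
C(5,8)∈J2 [9;3;7]
mobility = 24 − 6 − 7 = 11

M = 11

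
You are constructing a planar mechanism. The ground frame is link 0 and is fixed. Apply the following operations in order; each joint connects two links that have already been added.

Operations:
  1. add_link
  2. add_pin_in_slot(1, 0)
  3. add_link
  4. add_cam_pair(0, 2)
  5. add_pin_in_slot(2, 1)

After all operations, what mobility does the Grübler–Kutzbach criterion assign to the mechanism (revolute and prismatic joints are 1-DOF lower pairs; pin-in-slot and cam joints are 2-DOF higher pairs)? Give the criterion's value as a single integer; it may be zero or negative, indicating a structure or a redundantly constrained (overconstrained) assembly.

M = 3

link 0 = ground. State L|J1|J2 = 1|0|0
+link1  2|0|0
PS(1,0) f=2→J2  2|0|1
+link2  3|0|1
C(0,2) f=2→J2  3|0|2
PS(2,1) f=2→J2  3|0|3
M = 3(3−1)−2·0−3 = 6−0−3 = 3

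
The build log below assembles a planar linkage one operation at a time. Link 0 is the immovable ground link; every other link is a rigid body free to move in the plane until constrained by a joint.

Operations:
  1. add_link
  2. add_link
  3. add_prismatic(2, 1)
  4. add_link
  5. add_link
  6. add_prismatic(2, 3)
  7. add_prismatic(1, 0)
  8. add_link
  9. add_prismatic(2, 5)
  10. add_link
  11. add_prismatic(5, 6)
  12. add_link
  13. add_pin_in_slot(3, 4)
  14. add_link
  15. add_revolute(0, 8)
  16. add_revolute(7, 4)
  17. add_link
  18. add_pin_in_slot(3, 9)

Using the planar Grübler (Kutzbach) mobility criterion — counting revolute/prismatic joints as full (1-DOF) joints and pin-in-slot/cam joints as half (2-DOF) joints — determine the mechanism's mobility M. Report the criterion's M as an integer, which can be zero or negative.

[1;0;0] (link 0 is ground)
L+ [2;0;0]
L+ [3;0;0]
P(2,1)∈J1 [3;1;0]
L+ [4;1;0]
L+ [5;1;0]
P(2,3)∈J1 [5;2;0]
P(1,0)∈J1 [5;3;0]
L+ [6;3;0]
P(2,5)∈J1 [6;4;0]
L+ [7;4;0]
P(5,6)∈J1 [7;5;0]
L+ [8;5;0]
PS(3,4)∈J2 [8;5;1]
L+ [9;5;1]
R(0,8)∈J1 [9;6;1]
R(7,4)∈J1 [9;7;1]
L+ [10;7;1]
PS(3,9)∈J2 [10;7;2]
mobility = 27 − 14 − 2 = 11

M = 11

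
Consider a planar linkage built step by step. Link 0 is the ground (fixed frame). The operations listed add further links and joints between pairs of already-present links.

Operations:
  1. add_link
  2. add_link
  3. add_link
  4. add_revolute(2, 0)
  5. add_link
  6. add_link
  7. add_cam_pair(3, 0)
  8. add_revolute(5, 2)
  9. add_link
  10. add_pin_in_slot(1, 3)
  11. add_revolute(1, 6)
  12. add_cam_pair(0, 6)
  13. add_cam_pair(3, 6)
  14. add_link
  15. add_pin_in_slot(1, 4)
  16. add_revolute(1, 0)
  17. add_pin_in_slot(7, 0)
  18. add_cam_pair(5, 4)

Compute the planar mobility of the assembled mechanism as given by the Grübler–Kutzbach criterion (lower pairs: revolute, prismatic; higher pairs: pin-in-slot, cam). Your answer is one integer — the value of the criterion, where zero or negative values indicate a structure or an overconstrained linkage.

L=1 J1=0 J2=0
add link → L=2 J1=0 J2=0
add link → L=3 J1=0 J2=0
add link → L=4 J1=0 J2=0
R@2,0 dof=1 J1 → L=4 J1=1 J2=0
add link → L=5 J1=1 J2=0
add link → L=6 J1=1 J2=0
C@3,0 dof=2 J2 → L=6 J1=1 J2=1
R@5,2 dof=1 J1 → L=6 J1=2 J2=1
add link → L=7 J1=2 J2=1
PS@1,3 dof=2 J2 → L=7 J1=2 J2=2
R@1,6 dof=1 J1 → L=7 J1=3 J2=2
C@0,6 dof=2 J2 → L=7 J1=3 J2=3
C@3,6 dof=2 J2 → L=7 J1=3 J2=4
add link → L=8 J1=3 J2=4
PS@1,4 dof=2 J2 → L=8 J1=3 J2=5
R@1,0 dof=1 J1 → L=8 J1=4 J2=5
PS@7,0 dof=2 J2 → L=8 J1=4 J2=6
C@5,4 dof=2 J2 → L=8 J1=4 J2=7
M=3(L−1)−2J1−J2=3·7−2·4−7=6

M = 6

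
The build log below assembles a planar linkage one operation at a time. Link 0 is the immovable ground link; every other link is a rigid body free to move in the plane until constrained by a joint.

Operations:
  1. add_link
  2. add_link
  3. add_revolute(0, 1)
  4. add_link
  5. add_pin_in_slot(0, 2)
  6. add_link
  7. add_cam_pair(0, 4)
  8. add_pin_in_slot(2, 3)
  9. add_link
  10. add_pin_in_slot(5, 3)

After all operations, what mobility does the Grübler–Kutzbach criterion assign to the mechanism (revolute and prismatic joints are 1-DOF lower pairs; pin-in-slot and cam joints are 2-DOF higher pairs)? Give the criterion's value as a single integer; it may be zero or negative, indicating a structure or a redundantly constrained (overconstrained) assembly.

M = 9

(L,J1,J2)=(1,0,0); link0 fixed
link1: (2,0,0)
link2: (3,0,0)
R 0-1 [J1]: (3,1,0)
link3: (4,1,0)
PS 0-2 [J2]: (4,1,1)
link4: (5,1,1)
C 0-4 [J2]: (5,1,2)
PS 2-3 [J2]: (5,1,3)
link5: (6,1,3)
PS 5-3 [J2]: (6,1,4)
Grübler: 3·5 − 2·1 − 4 = 9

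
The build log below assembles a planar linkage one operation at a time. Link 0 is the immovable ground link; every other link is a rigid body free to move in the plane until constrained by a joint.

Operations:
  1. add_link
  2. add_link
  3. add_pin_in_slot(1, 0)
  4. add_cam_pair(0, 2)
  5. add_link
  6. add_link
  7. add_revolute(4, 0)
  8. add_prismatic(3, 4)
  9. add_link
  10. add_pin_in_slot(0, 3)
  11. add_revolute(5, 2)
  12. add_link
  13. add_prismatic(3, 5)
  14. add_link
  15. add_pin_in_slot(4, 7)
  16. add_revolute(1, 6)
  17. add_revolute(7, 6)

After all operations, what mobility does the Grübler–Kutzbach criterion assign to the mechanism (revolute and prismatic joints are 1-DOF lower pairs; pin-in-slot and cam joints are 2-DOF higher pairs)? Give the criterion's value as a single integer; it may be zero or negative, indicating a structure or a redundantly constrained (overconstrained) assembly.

[1;0;0] (link 0 is ground)
L+ [2;0;0]
L+ [3;0;0]
PS(1,0)∈J2 [3;0;1]
C(0,2)∈J2 [3;0;2]
L+ [4;0;2]
L+ [5;0;2]
R(4,0)∈J1 [5;1;2]
P(3,4)∈J1 [5;2;2]
L+ [6;2;2]
PS(0,3)∈J2 [6;2;3]
R(5,2)∈J1 [6;3;3]
L+ [7;3;3]
P(3,5)∈J1 [7;4;3]
L+ [8;4;3]
PS(4,7)∈J2 [8;4;4]
R(1,6)∈J1 [8;5;4]
R(7,6)∈J1 [8;6;4]
mobility = 21 − 12 − 4 = 5

M = 5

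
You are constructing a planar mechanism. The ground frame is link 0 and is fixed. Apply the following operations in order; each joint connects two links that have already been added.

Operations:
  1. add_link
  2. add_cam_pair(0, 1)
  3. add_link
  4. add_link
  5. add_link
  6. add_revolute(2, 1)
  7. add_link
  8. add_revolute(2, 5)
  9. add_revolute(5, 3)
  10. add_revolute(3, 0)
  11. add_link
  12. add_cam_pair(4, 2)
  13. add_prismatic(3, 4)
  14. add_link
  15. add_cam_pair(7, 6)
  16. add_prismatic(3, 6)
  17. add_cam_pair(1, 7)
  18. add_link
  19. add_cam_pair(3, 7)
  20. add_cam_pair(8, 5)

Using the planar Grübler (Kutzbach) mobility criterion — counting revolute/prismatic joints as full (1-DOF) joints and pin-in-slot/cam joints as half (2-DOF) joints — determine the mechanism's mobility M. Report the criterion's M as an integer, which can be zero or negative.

M = 6

[1;0;0] (link 0 is ground)
L+ [2;0;0]
C(0,1)∈J2 [2;0;1]
L+ [3;0;1]
L+ [4;0;1]
L+ [5;0;1]
R(2,1)∈J1 [5;1;1]
L+ [6;1;1]
R(2,5)∈J1 [6;2;1]
R(5,3)∈J1 [6;3;1]
R(3,0)∈J1 [6;4;1]
L+ [7;4;1]
C(4,2)∈J2 [7;4;2]
P(3,4)∈J1 [7;5;2]
L+ [8;5;2]
C(7,6)∈J2 [8;5;3]
P(3,6)∈J1 [8;6;3]
C(1,7)∈J2 [8;6;4]
L+ [9;6;4]
C(3,7)∈J2 [9;6;5]
C(8,5)∈J2 [9;6;6]
mobility = 24 − 12 − 6 = 6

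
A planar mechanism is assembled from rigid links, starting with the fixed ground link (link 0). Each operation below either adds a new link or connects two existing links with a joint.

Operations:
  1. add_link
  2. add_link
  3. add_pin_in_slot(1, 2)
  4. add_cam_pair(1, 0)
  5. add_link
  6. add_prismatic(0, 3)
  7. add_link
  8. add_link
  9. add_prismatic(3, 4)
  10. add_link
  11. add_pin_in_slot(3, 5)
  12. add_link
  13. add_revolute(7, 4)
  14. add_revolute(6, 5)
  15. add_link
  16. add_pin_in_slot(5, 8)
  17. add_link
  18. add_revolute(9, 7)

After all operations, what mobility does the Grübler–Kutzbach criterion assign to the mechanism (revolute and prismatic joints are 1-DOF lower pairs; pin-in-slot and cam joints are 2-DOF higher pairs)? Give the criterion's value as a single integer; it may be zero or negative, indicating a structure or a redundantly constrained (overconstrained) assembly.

M = 13

(L,J1,J2)=(1,0,0); link0 fixed
link1: (2,0,0)
link2: (3,0,0)
PS 1-2 [J2]: (3,0,1)
C 1-0 [J2]: (3,0,2)
link3: (4,0,2)
P 0-3 [J1]: (4,1,2)
link4: (5,1,2)
link5: (6,1,2)
P 3-4 [J1]: (6,2,2)
link6: (7,2,2)
PS 3-5 [J2]: (7,2,3)
link7: (8,2,3)
R 7-4 [J1]: (8,3,3)
R 6-5 [J1]: (8,4,3)
link8: (9,4,3)
PS 5-8 [J2]: (9,4,4)
link9: (10,4,4)
R 9-7 [J1]: (10,5,4)
Grübler: 3·9 − 2·5 − 4 = 13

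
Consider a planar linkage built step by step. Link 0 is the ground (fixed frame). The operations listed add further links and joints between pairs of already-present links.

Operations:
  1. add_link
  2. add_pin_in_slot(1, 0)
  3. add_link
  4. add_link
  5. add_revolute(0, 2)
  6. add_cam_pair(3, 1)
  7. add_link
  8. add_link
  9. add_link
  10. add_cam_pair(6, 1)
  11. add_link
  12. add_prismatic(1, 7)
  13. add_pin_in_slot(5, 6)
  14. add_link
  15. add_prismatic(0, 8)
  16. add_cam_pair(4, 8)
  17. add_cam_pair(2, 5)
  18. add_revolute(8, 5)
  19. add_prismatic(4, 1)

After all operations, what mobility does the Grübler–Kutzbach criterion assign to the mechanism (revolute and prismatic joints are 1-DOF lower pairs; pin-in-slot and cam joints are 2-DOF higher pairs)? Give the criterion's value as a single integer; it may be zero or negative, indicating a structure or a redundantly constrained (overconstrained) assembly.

(L,J1,J2)=(1,0,0); link0 fixed
link1: (2,0,0)
PS 1-0 [J2]: (2,0,1)
link2: (3,0,1)
link3: (4,0,1)
R 0-2 [J1]: (4,1,1)
C 3-1 [J2]: (4,1,2)
link4: (5,1,2)
link5: (6,1,2)
link6: (7,1,2)
C 6-1 [J2]: (7,1,3)
link7: (8,1,3)
P 1-7 [J1]: (8,2,3)
PS 5-6 [J2]: (8,2,4)
link8: (9,2,4)
P 0-8 [J1]: (9,3,4)
C 4-8 [J2]: (9,3,5)
C 2-5 [J2]: (9,3,6)
R 8-5 [J1]: (9,4,6)
P 4-1 [J1]: (9,5,6)
Grübler: 3·8 − 2·5 − 6 = 8

M = 8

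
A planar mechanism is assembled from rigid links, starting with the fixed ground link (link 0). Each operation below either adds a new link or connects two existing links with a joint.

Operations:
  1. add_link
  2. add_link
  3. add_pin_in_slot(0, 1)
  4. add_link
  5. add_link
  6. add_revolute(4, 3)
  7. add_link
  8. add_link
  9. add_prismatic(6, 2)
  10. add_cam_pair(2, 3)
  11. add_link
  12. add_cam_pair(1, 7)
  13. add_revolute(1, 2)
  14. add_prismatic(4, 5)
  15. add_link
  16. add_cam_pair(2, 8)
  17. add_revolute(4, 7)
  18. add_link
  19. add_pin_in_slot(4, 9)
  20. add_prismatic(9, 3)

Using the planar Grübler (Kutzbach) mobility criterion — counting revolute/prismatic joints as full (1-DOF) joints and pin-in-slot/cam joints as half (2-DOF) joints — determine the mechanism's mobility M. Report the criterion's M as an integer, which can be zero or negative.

M = 10

ground; <1,0,0>
#1 <2,0,0>
#2 <3,0,0>
PS:0↔1 J2 <3,0,1>
#3 <4,0,1>
#4 <5,0,1>
R:4↔3 J1 <5,1,1>
#5 <6,1,1>
#6 <7,1,1>
P:6↔2 J1 <7,2,1>
C:2↔3 J2 <7,2,2>
#7 <8,2,2>
C:1↔7 J2 <8,2,3>
R:1↔2 J1 <8,3,3>
P:4↔5 J1 <8,4,3>
#8 <9,4,3>
C:2↔8 J2 <9,4,4>
R:4↔7 J1 <9,5,4>
#9 <10,5,4>
PS:4↔9 J2 <10,5,5>
P:9↔3 J1 <10,6,5>
3×9 − 2×6 − 1×5 = 10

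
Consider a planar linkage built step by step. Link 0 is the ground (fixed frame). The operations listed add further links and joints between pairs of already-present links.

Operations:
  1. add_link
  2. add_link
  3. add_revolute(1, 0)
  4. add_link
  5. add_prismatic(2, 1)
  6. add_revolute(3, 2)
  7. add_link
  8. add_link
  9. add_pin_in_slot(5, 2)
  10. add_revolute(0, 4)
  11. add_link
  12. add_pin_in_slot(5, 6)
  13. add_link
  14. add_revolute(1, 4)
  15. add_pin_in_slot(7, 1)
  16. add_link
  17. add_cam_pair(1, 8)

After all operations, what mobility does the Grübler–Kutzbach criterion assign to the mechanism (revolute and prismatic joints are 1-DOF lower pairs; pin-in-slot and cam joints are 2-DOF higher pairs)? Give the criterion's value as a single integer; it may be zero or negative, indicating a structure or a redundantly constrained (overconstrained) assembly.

M = 10

L=1 J1=0 J2=0
add link → L=2 J1=0 J2=0
add link → L=3 J1=0 J2=0
R@1,0 dof=1 J1 → L=3 J1=1 J2=0
add link → L=4 J1=1 J2=0
P@2,1 dof=1 J1 → L=4 J1=2 J2=0
R@3,2 dof=1 J1 → L=4 J1=3 J2=0
add link → L=5 J1=3 J2=0
add link → L=6 J1=3 J2=0
PS@5,2 dof=2 J2 → L=6 J1=3 J2=1
R@0,4 dof=1 J1 → L=6 J1=4 J2=1
add link → L=7 J1=4 J2=1
PS@5,6 dof=2 J2 → L=7 J1=4 J2=2
add link → L=8 J1=4 J2=2
R@1,4 dof=1 J1 → L=8 J1=5 J2=2
PS@7,1 dof=2 J2 → L=8 J1=5 J2=3
add link → L=9 J1=5 J2=3
C@1,8 dof=2 J2 → L=9 J1=5 J2=4
M=3(L−1)−2J1−J2=3·8−2·5−4=10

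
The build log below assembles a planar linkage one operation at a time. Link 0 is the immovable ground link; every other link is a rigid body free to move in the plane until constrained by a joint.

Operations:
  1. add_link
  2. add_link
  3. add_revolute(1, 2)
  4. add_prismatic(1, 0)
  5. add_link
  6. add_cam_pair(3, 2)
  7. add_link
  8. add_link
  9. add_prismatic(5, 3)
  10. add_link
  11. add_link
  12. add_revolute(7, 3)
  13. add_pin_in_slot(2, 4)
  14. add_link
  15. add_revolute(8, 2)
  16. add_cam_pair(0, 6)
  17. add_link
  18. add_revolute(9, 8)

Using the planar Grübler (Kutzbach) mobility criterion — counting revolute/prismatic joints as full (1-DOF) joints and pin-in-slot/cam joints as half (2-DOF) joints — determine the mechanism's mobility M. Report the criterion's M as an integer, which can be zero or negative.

ground; <1,0,0>
#1 <2,0,0>
#2 <3,0,0>
R:1↔2 J1 <3,1,0>
P:1↔0 J1 <3,2,0>
#3 <4,2,0>
C:3↔2 J2 <4,2,1>
#4 <5,2,1>
#5 <6,2,1>
P:5↔3 J1 <6,3,1>
#6 <7,3,1>
#7 <8,3,1>
R:7↔3 J1 <8,4,1>
PS:2↔4 J2 <8,4,2>
#8 <9,4,2>
R:8↔2 J1 <9,5,2>
C:0↔6 J2 <9,5,3>
#9 <10,5,3>
R:9↔8 J1 <10,6,3>
3×9 − 2×6 − 1×3 = 12

M = 12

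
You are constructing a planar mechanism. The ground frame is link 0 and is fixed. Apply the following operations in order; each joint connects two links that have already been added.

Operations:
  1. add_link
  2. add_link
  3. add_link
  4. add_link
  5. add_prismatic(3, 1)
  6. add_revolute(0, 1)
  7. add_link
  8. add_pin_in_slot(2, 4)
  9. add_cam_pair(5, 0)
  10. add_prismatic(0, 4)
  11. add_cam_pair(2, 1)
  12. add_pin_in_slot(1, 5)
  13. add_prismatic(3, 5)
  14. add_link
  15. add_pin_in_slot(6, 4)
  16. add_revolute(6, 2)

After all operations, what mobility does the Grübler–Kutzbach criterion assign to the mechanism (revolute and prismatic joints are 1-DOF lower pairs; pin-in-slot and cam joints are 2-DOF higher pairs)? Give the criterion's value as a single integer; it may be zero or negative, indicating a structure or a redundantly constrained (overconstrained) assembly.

(L,J1,J2)=(1,0,0); link0 fixed
link1: (2,0,0)
link2: (3,0,0)
link3: (4,0,0)
link4: (5,0,0)
P 3-1 [J1]: (5,1,0)
R 0-1 [J1]: (5,2,0)
link5: (6,2,0)
PS 2-4 [J2]: (6,2,1)
C 5-0 [J2]: (6,2,2)
P 0-4 [J1]: (6,3,2)
C 2-1 [J2]: (6,3,3)
PS 1-5 [J2]: (6,3,4)
P 3-5 [J1]: (6,4,4)
link6: (7,4,4)
PS 6-4 [J2]: (7,4,5)
R 6-2 [J1]: (7,5,5)
Grübler: 3·6 − 2·5 − 5 = 3

M = 3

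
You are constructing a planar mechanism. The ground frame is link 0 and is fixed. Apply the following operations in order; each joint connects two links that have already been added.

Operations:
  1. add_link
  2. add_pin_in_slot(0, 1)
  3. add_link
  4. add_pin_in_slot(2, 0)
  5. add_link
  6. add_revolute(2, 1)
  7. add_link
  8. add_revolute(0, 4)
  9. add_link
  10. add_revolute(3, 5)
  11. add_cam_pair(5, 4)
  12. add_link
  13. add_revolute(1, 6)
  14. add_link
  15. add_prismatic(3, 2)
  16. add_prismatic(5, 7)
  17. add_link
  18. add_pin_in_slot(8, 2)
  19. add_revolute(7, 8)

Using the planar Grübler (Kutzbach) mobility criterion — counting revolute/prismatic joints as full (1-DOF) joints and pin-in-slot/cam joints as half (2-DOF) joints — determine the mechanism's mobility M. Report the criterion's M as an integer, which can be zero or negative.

M = 6

link 0 = ground. State L|J1|J2 = 1|0|0
+link1  2|0|0
PS(0,1) f=2→J2  2|0|1
+link2  3|0|1
PS(2,0) f=2→J2  3|0|2
+link3  4|0|2
R(2,1) f=1→J1  4|1|2
+link4  5|1|2
R(0,4) f=1→J1  5|2|2
+link5  6|2|2
R(3,5) f=1→J1  6|3|2
C(5,4) f=2→J2  6|3|3
+link6  7|3|3
R(1,6) f=1→J1  7|4|3
+link7  8|4|3
P(3,2) f=1→J1  8|5|3
P(5,7) f=1→J1  8|6|3
+link8  9|6|3
PS(8,2) f=2→J2  9|6|4
R(7,8) f=1→J1  9|7|4
M = 3(9−1)−2·7−4 = 24−14−4 = 6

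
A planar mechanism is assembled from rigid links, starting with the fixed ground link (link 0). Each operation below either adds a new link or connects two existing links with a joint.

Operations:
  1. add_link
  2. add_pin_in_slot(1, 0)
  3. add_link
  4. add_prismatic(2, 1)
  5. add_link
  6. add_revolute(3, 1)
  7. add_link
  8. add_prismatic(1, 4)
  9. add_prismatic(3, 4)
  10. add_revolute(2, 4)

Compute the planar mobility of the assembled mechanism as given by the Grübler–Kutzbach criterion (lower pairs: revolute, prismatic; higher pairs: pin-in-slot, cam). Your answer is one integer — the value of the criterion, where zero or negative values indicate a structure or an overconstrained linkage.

M = 1

link 0 = ground. State L|J1|J2 = 1|0|0
+link1  2|0|0
PS(1,0) f=2→J2  2|0|1
+link2  3|0|1
P(2,1) f=1→J1  3|1|1
+link3  4|1|1
R(3,1) f=1→J1  4|2|1
+link4  5|2|1
P(1,4) f=1→J1  5|3|1
P(3,4) f=1→J1  5|4|1
R(2,4) f=1→J1  5|5|1
M = 3(5−1)−2·5−1 = 12−10−1 = 1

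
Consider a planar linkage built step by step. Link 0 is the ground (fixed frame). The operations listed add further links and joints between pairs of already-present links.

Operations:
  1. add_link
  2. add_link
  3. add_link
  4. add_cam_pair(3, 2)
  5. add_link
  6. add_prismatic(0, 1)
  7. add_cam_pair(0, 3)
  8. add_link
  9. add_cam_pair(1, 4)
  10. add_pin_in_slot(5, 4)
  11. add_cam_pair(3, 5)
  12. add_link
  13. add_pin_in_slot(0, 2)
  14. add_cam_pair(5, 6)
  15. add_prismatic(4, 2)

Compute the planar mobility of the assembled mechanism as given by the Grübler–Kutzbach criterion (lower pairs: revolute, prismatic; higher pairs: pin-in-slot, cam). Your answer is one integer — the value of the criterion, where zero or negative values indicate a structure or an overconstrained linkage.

M = 7

ground; <1,0,0>
#1 <2,0,0>
#2 <3,0,0>
#3 <4,0,0>
C:3↔2 J2 <4,0,1>
#4 <5,0,1>
P:0↔1 J1 <5,1,1>
C:0↔3 J2 <5,1,2>
#5 <6,1,2>
C:1↔4 J2 <6,1,3>
PS:5↔4 J2 <6,1,4>
C:3↔5 J2 <6,1,5>
#6 <7,1,5>
PS:0↔2 J2 <7,1,6>
C:5↔6 J2 <7,1,7>
P:4↔2 J1 <7,2,7>
3×6 − 2×2 − 1×7 = 7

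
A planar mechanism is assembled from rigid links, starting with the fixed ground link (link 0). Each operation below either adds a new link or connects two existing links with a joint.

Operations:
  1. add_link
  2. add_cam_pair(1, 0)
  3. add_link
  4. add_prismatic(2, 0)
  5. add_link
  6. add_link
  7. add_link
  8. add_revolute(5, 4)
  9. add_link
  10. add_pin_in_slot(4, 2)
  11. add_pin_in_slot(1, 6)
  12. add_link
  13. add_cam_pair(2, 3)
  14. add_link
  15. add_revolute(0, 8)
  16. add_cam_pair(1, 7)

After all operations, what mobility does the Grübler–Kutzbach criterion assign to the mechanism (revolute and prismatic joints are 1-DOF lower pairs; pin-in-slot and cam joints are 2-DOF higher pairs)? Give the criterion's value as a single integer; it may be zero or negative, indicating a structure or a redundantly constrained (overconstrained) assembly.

M = 13

(L,J1,J2)=(1,0,0); link0 fixed
link1: (2,0,0)
C 1-0 [J2]: (2,0,1)
link2: (3,0,1)
P 2-0 [J1]: (3,1,1)
link3: (4,1,1)
link4: (5,1,1)
link5: (6,1,1)
R 5-4 [J1]: (6,2,1)
link6: (7,2,1)
PS 4-2 [J2]: (7,2,2)
PS 1-6 [J2]: (7,2,3)
link7: (8,2,3)
C 2-3 [J2]: (8,2,4)
link8: (9,2,4)
R 0-8 [J1]: (9,3,4)
C 1-7 [J2]: (9,3,5)
Grübler: 3·8 − 2·3 − 5 = 13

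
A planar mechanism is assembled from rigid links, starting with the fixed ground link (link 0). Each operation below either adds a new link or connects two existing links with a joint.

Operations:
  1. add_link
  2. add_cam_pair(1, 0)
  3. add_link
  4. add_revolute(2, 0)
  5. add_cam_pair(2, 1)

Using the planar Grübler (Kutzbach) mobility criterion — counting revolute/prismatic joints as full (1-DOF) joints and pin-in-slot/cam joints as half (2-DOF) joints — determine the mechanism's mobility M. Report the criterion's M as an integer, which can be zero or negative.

M = 2

[1;0;0] (link 0 is ground)
L+ [2;0;0]
C(1,0)∈J2 [2;0;1]
L+ [3;0;1]
R(2,0)∈J1 [3;1;1]
C(2,1)∈J2 [3;1;2]
mobility = 6 − 2 − 2 = 2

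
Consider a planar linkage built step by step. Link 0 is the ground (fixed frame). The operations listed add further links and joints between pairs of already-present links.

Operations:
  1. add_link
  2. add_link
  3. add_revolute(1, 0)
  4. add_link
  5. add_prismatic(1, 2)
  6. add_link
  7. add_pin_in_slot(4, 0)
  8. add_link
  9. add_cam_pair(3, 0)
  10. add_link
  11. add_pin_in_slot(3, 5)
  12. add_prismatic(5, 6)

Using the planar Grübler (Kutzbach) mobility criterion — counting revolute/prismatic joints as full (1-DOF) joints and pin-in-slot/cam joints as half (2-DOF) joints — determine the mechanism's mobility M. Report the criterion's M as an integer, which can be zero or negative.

M = 9

link 0 = ground. State L|J1|J2 = 1|0|0
+link1  2|0|0
+link2  3|0|0
R(1,0) f=1→J1  3|1|0
+link3  4|1|0
P(1,2) f=1→J1  4|2|0
+link4  5|2|0
PS(4,0) f=2→J2  5|2|1
+link5  6|2|1
C(3,0) f=2→J2  6|2|2
+link6  7|2|2
PS(3,5) f=2→J2  7|2|3
P(5,6) f=1→J1  7|3|3
M = 3(7−1)−2·3−3 = 18−6−3 = 9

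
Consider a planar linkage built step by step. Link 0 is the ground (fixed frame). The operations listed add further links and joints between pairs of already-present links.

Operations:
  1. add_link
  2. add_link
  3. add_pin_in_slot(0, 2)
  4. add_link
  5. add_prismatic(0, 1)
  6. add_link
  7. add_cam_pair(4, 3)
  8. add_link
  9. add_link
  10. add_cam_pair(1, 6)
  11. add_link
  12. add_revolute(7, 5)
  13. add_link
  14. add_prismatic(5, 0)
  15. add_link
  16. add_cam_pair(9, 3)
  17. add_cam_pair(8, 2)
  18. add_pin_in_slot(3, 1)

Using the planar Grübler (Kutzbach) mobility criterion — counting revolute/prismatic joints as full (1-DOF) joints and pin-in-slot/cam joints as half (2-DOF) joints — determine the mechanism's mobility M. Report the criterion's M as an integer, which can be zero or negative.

[1;0;0] (link 0 is ground)
L+ [2;0;0]
L+ [3;0;0]
PS(0,2)∈J2 [3;0;1]
L+ [4;0;1]
P(0,1)∈J1 [4;1;1]
L+ [5;1;1]
C(4,3)∈J2 [5;1;2]
L+ [6;1;2]
L+ [7;1;2]
C(1,6)∈J2 [7;1;3]
L+ [8;1;3]
R(7,5)∈J1 [8;2;3]
L+ [9;2;3]
P(5,0)∈J1 [9;3;3]
L+ [10;3;3]
C(9,3)∈J2 [10;3;4]
C(8,2)∈J2 [10;3;5]
PS(3,1)∈J2 [10;3;6]
mobility = 27 − 6 − 6 = 15

M = 15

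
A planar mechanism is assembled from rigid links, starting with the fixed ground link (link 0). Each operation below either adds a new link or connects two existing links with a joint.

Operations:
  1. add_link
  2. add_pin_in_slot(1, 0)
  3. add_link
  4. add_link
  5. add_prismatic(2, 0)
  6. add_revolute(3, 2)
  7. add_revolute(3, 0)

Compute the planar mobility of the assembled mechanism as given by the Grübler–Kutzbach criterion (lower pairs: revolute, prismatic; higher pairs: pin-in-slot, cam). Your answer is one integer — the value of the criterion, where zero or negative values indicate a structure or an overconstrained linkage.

M = 2

[1;0;0] (link 0 is ground)
L+ [2;0;0]
PS(1,0)∈J2 [2;0;1]
L+ [3;0;1]
L+ [4;0;1]
P(2,0)∈J1 [4;1;1]
R(3,2)∈J1 [4;2;1]
R(3,0)∈J1 [4;3;1]
mobility = 9 − 6 − 1 = 2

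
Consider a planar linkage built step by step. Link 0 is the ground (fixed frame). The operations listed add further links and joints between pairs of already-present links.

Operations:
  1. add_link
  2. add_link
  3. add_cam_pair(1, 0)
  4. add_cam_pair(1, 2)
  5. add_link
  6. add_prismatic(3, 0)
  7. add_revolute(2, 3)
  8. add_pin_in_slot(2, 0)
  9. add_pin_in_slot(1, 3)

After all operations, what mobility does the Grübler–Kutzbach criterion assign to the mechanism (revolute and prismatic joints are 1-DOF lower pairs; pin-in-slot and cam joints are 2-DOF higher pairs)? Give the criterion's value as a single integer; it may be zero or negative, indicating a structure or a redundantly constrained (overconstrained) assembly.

ground; <1,0,0>
#1 <2,0,0>
#2 <3,0,0>
C:1↔0 J2 <3,0,1>
C:1↔2 J2 <3,0,2>
#3 <4,0,2>
P:3↔0 J1 <4,1,2>
R:2↔3 J1 <4,2,2>
PS:2↔0 J2 <4,2,3>
PS:1↔3 J2 <4,2,4>
3×3 − 2×2 − 1×4 = 1

M = 1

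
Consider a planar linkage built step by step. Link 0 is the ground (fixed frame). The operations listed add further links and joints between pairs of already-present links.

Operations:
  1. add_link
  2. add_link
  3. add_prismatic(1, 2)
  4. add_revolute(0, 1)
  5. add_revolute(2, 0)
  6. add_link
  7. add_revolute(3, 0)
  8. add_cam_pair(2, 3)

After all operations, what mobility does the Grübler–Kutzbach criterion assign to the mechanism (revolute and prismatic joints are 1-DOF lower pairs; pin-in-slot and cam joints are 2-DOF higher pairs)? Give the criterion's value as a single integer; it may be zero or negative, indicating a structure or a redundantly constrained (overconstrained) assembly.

M = 0

(L,J1,J2)=(1,0,0); link0 fixed
link1: (2,0,0)
link2: (3,0,0)
P 1-2 [J1]: (3,1,0)
R 0-1 [J1]: (3,2,0)
R 2-0 [J1]: (3,3,0)
link3: (4,3,0)
R 3-0 [J1]: (4,4,0)
C 2-3 [J2]: (4,4,1)
Grübler: 3·3 − 2·4 − 1 = 0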